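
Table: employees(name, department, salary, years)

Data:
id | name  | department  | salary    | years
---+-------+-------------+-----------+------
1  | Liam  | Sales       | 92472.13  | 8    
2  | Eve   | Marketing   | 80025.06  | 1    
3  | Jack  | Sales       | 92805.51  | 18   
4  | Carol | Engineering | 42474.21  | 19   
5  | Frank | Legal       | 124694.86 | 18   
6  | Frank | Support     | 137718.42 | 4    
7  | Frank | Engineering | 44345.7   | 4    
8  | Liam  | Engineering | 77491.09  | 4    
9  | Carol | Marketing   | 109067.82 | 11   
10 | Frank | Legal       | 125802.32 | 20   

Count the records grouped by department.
SELECT department, COUNT(*) as count
FROM employees
GROUP BY department

Result:
  Engineering: 3
  Legal: 2
  Marketing: 2
  Sales: 2
  Support: 1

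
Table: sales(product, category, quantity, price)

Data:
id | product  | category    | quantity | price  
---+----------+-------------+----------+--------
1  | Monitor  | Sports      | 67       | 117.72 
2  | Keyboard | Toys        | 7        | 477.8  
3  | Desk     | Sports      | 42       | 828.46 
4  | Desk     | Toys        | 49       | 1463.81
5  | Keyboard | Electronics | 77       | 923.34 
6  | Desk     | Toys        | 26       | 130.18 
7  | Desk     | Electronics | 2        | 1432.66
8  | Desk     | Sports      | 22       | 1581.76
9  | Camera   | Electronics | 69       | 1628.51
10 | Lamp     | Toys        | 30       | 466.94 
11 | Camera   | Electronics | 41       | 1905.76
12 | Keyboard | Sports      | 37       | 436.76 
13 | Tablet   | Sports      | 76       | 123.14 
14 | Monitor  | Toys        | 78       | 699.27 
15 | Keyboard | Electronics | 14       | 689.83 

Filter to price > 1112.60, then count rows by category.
SELECT category, COUNT(*)
FROM sales
WHERE price > 1112.60
GROUP BY category

Note: WHERE filters rows before grouping.

Result:
  Electronics: 3
  Sports: 1
  Toys: 1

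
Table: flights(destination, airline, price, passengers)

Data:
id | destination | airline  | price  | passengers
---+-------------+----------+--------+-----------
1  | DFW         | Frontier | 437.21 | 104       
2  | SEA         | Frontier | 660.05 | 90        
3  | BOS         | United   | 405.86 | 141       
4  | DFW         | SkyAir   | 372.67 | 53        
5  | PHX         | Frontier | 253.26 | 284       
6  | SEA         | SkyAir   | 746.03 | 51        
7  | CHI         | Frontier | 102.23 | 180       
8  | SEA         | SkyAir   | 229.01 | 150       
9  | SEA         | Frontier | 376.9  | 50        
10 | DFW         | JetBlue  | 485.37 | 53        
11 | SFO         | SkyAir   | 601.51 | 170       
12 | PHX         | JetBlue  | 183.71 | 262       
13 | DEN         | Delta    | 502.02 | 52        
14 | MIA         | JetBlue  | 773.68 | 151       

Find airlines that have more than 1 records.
SELECT airline, COUNT(*) as cnt
FROM flights
GROUP BY airline
HAVING COUNT(*) > 1

Result:
  Frontier: 5
  JetBlue: 3
  SkyAir: 4

Note: HAVING filters groups after aggregation, WHERE filters rows before.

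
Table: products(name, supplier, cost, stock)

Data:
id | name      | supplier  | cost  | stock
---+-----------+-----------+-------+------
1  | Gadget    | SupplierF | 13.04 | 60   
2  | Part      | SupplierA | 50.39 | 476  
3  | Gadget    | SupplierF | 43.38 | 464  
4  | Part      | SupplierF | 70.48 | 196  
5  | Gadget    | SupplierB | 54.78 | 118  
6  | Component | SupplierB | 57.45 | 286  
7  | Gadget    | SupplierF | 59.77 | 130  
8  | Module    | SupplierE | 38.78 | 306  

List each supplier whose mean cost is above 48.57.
SELECT supplier, AVG(cost)
FROM products
GROUP BY supplier
HAVING AVG(cost) > 48.57

Result:
  SupplierA: avg=50.39
  SupplierB: avg=56.12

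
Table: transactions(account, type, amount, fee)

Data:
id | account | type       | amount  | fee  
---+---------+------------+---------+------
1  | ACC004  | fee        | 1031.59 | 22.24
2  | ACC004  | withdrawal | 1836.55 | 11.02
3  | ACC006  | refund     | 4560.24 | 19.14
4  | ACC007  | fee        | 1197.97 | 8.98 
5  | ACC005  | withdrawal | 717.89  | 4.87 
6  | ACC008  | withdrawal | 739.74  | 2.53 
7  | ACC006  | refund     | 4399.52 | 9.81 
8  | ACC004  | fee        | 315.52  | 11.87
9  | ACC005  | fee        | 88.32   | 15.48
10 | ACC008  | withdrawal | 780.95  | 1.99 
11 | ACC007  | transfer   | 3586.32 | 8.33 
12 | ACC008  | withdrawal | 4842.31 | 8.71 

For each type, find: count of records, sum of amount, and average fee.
SELECT type,
       COUNT(*) as cnt,
       SUM(amount) as total_amount,
       AVG(fee) as avg_fee
FROM transactions
GROUP BY type

Result:
  fee: 4 records, 2633.40 total amount, 14.64 avg fee
  refund: 2 records, 8959.76 total amount, 14.48 avg fee
  transfer: 1 records, 3586.32 total amount, 8.33 avg fee
  withdrawal: 5 records, 8917.44 total amount, 5.82 avg fee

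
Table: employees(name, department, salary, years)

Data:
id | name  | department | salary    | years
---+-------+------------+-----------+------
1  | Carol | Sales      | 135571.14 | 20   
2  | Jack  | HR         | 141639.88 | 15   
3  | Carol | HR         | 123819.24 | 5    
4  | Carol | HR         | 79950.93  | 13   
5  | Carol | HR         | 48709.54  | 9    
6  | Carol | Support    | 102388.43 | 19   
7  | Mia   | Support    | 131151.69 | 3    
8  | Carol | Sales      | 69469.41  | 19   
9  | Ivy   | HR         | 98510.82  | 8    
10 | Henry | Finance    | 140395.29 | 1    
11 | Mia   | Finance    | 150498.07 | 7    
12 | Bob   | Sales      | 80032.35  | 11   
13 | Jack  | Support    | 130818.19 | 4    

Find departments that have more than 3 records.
SELECT department, COUNT(*) as cnt
FROM employees
GROUP BY department
HAVING COUNT(*) > 3

Result:
  HR: 5

Note: HAVING filters groups after aggregation, WHERE filters rows before.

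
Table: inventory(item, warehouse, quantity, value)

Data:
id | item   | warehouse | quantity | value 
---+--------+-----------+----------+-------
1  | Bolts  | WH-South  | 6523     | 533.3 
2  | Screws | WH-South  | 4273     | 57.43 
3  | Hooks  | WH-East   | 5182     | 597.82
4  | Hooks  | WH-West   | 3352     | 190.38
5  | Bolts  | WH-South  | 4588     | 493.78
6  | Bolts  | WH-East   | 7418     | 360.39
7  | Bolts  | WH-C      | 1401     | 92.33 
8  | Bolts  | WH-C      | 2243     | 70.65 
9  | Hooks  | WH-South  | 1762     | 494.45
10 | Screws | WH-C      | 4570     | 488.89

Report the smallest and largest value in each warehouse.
SELECT warehouse, MIN(value), MAX(value)
FROM inventory
GROUP BY warehouse

Result:
  WH-C: min=70.65, max=488.89
  WH-East: min=360.39, max=597.82
  WH-South: min=57.43, max=533.30
  WH-West: min=190.38, max=190.38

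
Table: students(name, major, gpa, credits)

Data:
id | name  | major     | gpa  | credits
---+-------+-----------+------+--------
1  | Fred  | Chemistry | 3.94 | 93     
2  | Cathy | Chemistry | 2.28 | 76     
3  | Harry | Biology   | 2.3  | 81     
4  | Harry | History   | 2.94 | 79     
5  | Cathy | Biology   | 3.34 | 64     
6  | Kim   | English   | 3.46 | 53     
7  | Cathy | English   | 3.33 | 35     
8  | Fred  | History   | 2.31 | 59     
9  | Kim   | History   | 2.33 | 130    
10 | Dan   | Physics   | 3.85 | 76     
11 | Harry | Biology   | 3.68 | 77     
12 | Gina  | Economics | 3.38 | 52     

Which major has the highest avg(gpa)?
SELECT major, AVG(gpa) as val
FROM students
GROUP BY major
ORDER BY val DESC
LIMIT 1

Result: Physics with avg(gpa) = 3.85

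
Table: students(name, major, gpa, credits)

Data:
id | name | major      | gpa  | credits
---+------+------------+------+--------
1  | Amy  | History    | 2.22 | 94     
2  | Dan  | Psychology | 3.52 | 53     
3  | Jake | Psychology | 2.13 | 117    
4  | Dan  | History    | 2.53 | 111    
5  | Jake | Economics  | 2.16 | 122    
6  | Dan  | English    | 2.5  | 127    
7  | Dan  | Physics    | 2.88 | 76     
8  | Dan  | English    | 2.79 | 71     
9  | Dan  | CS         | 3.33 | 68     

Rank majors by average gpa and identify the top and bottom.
SELECT major, AVG(gpa)
FROM students
GROUP BY major
ORDER BY AVG(gpa)

All groups:
  Economics: 2.16
  History: 2.38
  English: 2.65
  Psychology: 2.83
  Physics: 2.88
  CS: 3.33

Highest: CS (3.33)
Lowest: Economics (2.16)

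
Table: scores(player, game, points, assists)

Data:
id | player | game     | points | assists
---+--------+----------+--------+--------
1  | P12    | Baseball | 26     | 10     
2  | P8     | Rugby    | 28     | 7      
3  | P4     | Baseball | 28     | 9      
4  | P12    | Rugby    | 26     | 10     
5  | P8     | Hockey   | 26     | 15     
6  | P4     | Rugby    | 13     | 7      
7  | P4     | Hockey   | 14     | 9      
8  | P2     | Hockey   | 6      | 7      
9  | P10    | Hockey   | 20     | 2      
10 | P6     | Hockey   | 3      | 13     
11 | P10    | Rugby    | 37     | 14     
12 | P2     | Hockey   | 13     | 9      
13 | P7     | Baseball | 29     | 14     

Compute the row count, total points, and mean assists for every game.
SELECT game,
       COUNT(*) as cnt,
       SUM(points) as total_points,
       AVG(assists) as avg_assists
FROM scores
GROUP BY game

Result:
  Baseball: 3 records, 83 total points, 11.00 avg assists
  Hockey: 6 records, 82 total points, 9.17 avg assists
  Rugby: 4 records, 104 total points, 9.50 avg assists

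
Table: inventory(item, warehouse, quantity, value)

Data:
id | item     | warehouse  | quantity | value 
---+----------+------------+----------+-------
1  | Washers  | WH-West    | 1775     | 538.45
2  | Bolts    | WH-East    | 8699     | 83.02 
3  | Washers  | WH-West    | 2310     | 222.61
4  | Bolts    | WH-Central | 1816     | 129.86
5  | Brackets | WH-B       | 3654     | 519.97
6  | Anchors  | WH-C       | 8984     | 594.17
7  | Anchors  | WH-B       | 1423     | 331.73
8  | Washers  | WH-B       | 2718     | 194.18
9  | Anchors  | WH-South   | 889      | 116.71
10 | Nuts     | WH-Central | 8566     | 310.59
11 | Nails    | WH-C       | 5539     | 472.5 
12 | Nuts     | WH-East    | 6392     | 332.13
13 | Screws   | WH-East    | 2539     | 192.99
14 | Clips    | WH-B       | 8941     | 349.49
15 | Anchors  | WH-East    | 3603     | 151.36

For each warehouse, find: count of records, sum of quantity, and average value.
SELECT warehouse,
       COUNT(*) as cnt,
       SUM(quantity) as total_quantity,
       AVG(value) as avg_value
FROM inventory
GROUP BY warehouse

Result:
  WH-B: 4 records, 16736 total quantity, 348.84 avg value
  WH-C: 2 records, 14523 total quantity, 533.34 avg value
  WH-Central: 2 records, 10382 total quantity, 220.23 avg value
  WH-East: 4 records, 21233 total quantity, 189.88 avg value
  WH-South: 1 records, 889 total quantity, 116.71 avg value
  WH-West: 2 records, 4085 total quantity, 380.53 avg value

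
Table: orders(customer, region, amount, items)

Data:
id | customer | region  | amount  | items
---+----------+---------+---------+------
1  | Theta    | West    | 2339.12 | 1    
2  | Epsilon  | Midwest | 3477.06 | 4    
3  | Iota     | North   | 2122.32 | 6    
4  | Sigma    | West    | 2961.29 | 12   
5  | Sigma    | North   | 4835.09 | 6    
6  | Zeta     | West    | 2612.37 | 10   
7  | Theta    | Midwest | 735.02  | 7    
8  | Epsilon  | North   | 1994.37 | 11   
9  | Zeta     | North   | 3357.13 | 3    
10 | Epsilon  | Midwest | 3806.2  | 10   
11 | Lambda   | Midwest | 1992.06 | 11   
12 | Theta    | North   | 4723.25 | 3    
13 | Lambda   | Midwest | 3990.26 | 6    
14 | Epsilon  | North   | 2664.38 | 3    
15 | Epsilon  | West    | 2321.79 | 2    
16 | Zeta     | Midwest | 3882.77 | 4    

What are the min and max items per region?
SELECT region, MIN(items), MAX(items)
FROM orders
GROUP BY region

Result:
  Midwest: min=4, max=11
  North: min=3, max=11
  West: min=1, max=12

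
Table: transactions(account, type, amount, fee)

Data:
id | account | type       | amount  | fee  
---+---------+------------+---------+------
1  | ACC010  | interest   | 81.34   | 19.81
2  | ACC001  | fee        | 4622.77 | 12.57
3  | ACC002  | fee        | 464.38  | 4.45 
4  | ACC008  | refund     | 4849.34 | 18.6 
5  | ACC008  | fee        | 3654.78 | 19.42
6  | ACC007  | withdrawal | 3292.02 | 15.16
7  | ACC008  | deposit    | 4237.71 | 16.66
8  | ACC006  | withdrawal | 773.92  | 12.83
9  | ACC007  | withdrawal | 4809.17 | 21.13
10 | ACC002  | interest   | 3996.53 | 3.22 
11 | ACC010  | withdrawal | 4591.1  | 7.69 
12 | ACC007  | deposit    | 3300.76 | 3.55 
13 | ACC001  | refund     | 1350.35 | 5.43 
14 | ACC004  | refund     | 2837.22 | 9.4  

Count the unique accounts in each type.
SELECT type, COUNT(DISTINCT account)
FROM transactions
GROUP BY type

Result:
  deposit: 2 distinct
  fee: 3 distinct
  interest: 2 distinct
  refund: 3 distinct
  withdrawal: 3 distinct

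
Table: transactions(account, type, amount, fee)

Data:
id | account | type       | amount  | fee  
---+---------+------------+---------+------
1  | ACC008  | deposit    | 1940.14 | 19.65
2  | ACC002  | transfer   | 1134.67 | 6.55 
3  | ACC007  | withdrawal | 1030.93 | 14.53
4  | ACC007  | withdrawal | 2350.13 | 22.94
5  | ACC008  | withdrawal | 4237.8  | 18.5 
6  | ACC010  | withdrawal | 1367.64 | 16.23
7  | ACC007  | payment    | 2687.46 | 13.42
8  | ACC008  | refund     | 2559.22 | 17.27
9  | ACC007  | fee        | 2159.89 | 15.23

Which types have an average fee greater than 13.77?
SELECT type, AVG(fee)
FROM transactions
GROUP BY type
HAVING AVG(fee) > 13.77

Result:
  deposit: avg=19.65
  fee: avg=15.23
  refund: avg=17.27
  withdrawal: avg=18.05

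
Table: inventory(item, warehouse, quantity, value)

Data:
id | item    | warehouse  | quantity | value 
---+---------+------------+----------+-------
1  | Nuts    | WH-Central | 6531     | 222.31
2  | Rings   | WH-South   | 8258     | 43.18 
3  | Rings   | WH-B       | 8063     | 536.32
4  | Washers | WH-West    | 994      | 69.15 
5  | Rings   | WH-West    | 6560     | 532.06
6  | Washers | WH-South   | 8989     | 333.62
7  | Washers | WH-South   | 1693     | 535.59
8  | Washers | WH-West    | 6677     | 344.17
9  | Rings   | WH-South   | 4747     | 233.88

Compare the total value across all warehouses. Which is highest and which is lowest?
SELECT warehouse, SUM(value)
FROM inventory
GROUP BY warehouse
ORDER BY SUM(value)

All groups:
  WH-Central: 222.31
  WH-B: 536.32
  WH-West: 945.38
  WH-South: 1146.27

Highest: WH-South (1146.27)
Lowest: WH-Central (222.31)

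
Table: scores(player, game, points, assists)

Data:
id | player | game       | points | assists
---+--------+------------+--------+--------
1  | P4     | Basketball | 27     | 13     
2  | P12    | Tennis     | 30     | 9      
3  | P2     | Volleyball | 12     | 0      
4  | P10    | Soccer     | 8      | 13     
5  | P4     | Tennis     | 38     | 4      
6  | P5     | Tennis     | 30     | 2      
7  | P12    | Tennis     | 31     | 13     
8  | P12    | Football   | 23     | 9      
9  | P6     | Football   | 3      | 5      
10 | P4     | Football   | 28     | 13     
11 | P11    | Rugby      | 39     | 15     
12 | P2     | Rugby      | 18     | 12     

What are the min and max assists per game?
SELECT game, MIN(assists), MAX(assists)
FROM scores
GROUP BY game

Result:
  Basketball: min=13, max=13
  Football: min=5, max=13
  Rugby: min=12, max=15
  Soccer: min=13, max=13
  Tennis: min=2, max=13
  Volleyball: min=0, max=0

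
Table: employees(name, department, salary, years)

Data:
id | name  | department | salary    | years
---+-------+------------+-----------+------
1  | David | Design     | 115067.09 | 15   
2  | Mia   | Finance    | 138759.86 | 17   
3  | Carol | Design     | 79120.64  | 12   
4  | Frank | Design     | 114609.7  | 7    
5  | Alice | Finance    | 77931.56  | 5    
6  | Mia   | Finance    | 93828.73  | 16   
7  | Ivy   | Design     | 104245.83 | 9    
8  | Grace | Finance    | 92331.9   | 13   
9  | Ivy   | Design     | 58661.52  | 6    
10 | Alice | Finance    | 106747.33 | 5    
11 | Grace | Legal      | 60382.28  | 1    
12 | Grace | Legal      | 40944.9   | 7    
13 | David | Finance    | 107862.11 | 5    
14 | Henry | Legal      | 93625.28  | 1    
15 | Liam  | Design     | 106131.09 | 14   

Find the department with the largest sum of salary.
SELECT department, SUM(salary) as val
FROM employees
GROUP BY department
ORDER BY val DESC
LIMIT 1

Result: Finance with sum(salary) = 617461.49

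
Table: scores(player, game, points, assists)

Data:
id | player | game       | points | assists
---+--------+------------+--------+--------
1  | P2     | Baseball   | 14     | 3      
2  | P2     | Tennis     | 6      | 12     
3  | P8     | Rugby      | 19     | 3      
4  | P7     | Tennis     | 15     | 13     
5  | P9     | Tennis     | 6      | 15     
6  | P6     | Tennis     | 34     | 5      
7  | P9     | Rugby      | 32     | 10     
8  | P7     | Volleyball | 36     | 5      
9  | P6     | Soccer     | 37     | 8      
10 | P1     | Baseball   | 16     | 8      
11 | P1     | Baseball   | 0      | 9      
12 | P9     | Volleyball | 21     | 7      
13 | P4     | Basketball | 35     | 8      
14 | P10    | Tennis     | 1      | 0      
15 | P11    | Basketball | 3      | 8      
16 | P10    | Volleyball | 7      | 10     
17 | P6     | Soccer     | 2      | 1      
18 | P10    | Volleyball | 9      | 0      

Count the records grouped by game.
SELECT game, COUNT(*) as count
FROM scores
GROUP BY game

Result:
  Baseball: 3
  Basketball: 2
  Rugby: 2
  Soccer: 2
  Tennis: 5
  Volleyball: 4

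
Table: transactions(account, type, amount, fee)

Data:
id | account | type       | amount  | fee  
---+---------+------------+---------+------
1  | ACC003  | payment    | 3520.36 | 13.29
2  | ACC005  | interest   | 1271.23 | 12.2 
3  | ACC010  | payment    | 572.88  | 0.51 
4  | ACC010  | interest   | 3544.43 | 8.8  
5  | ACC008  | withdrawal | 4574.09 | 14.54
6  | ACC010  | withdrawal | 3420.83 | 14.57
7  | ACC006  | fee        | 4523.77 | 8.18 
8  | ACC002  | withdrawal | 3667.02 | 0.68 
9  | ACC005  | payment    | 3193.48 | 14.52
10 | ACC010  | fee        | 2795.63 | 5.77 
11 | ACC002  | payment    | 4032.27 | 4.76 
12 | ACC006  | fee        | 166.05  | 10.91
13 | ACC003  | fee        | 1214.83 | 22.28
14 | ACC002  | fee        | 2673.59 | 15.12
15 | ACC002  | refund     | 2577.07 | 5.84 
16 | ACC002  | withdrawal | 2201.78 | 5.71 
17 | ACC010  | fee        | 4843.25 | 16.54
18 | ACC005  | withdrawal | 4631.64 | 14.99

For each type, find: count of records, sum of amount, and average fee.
SELECT type,
       COUNT(*) as cnt,
       SUM(amount) as total_amount,
       AVG(fee) as avg_fee
FROM transactions
GROUP BY type

Result:
  fee: 6 records, 16217.12 total amount, 13.13 avg fee
  interest: 2 records, 4815.66 total amount, 10.50 avg fee
  payment: 4 records, 11318.99 total amount, 8.27 avg fee
  refund: 1 records, 2577.07 total amount, 5.84 avg fee
  withdrawal: 5 records, 18495.36 total amount, 10.10 avg fee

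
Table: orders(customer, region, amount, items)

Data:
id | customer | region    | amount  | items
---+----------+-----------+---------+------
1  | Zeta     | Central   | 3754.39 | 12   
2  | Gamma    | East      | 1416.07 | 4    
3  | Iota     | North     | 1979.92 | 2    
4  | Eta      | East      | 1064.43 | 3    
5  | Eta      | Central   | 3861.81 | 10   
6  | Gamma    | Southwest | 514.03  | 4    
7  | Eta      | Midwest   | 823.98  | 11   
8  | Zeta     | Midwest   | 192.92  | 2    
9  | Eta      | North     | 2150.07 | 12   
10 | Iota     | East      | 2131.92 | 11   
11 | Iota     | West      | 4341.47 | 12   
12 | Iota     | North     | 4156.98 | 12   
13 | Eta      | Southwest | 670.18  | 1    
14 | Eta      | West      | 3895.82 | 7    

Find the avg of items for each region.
SELECT region, AVG(items) as result
FROM orders
GROUP BY region

Result:
  Central: 11.00
  East: 6.00
  Midwest: 6.50
  North: 8.67
  Southwest: 2.50
  West: 9.50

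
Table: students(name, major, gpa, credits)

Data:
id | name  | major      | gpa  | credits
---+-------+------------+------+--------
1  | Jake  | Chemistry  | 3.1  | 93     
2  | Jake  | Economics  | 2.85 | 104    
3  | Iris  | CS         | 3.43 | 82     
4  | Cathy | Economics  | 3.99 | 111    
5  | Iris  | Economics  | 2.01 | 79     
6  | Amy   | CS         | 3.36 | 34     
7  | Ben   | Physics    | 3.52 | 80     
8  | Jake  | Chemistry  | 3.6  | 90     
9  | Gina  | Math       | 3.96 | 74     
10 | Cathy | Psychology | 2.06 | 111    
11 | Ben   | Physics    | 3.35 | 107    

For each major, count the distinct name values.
SELECT major, COUNT(DISTINCT name)
FROM students
GROUP BY major

Result:
  CS: 2 distinct
  Chemistry: 1 distinct
  Economics: 3 distinct
  Math: 1 distinct
  Physics: 1 distinct
  Psychology: 1 distinct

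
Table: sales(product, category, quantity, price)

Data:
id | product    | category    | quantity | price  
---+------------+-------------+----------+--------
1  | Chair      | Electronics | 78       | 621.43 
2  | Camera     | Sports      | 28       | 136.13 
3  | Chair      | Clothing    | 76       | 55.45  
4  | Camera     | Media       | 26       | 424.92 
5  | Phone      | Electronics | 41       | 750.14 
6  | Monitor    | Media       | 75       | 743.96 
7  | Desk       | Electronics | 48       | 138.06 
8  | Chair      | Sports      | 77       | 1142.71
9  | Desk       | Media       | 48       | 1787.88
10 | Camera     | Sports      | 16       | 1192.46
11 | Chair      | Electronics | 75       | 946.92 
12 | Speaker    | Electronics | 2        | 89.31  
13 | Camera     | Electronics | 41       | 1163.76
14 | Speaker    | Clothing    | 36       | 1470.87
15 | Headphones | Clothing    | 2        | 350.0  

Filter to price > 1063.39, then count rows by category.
SELECT category, COUNT(*)
FROM sales
WHERE price > 1063.39
GROUP BY category

Note: WHERE filters rows before grouping.

Result:
  Clothing: 1
  Electronics: 1
  Media: 1
  Sports: 2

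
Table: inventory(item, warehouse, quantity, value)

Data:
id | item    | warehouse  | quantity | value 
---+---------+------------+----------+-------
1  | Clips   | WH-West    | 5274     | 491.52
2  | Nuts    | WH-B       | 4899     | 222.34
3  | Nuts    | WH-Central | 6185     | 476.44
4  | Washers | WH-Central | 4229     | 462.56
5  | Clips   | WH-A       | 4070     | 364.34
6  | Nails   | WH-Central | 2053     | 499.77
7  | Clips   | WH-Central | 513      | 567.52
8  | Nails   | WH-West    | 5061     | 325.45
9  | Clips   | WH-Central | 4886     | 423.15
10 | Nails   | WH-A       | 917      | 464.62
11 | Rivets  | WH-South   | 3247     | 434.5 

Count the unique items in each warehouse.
SELECT warehouse, COUNT(DISTINCT item)
FROM inventory
GROUP BY warehouse

Result:
  WH-A: 2 distinct
  WH-B: 1 distinct
  WH-Central: 4 distinct
  WH-South: 1 distinct
  WH-West: 2 distinct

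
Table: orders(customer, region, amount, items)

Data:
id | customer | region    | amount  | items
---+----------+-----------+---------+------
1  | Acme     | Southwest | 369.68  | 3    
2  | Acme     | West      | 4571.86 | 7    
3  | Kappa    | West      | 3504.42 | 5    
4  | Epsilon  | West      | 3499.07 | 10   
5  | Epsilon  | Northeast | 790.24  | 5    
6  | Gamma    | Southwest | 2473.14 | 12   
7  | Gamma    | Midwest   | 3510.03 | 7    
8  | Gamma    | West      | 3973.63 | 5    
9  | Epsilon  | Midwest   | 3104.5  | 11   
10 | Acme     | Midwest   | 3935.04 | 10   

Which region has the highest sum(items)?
SELECT region, SUM(items) as val
FROM orders
GROUP BY region
ORDER BY val DESC
LIMIT 1

Result: Midwest with sum(items) = 28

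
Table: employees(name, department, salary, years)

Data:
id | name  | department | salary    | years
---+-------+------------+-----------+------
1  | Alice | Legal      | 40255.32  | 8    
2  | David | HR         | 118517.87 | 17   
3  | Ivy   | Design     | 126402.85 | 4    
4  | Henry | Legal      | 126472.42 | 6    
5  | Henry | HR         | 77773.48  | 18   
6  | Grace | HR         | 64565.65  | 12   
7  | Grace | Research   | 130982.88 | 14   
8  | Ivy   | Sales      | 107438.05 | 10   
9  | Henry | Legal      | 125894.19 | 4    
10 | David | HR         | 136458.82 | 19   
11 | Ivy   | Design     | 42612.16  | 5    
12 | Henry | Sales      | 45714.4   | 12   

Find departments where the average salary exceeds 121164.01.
SELECT department, AVG(salary)
FROM employees
GROUP BY department
HAVING AVG(salary) > 121164.01

Result:
  Research: avg=130982.88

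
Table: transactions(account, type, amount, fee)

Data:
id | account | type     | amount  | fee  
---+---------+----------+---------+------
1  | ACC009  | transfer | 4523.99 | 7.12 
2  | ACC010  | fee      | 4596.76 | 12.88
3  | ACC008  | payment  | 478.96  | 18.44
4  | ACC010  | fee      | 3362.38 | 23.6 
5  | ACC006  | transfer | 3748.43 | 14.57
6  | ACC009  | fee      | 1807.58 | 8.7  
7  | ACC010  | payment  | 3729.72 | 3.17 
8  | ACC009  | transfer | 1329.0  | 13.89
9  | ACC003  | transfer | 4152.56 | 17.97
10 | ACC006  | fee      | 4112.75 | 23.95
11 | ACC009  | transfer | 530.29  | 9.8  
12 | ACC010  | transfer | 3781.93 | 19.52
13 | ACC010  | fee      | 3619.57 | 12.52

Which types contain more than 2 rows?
SELECT type, COUNT(*) as cnt
FROM transactions
GROUP BY type
HAVING COUNT(*) > 2

Result:
  fee: 5
  transfer: 6

Note: HAVING filters groups after aggregation, WHERE filters rows before.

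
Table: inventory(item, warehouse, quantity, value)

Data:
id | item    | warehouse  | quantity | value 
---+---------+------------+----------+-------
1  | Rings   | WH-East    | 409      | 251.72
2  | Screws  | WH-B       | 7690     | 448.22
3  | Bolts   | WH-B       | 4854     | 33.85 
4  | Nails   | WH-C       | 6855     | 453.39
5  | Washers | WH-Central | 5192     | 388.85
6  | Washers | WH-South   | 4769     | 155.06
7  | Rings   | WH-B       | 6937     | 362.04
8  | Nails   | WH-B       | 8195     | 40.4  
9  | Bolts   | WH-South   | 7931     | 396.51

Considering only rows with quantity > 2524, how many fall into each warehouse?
SELECT warehouse, COUNT(*)
FROM inventory
WHERE quantity > 2524
GROUP BY warehouse

Note: WHERE filters rows before grouping.

Result:
  WH-B: 4
  WH-C: 1
  WH-Central: 1
  WH-South: 2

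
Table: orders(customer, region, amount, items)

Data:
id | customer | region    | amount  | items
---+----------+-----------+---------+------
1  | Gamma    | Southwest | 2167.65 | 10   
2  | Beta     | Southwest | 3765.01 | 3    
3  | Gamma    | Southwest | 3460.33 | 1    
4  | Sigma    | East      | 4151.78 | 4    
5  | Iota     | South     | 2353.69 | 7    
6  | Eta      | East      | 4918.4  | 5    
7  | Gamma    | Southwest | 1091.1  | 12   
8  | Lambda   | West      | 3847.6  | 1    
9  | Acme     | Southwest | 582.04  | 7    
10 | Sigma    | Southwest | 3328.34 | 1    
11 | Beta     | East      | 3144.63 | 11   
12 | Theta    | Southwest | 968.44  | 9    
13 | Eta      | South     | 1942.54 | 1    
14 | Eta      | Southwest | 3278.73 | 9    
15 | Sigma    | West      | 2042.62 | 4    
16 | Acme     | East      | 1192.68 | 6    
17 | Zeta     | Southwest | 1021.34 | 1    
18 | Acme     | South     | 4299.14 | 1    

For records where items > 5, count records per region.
SELECT region, COUNT(*)
FROM orders
WHERE items > 5
GROUP BY region

Note: WHERE filters rows before grouping.

Result:
  East: 2
  South: 1
  Southwest: 5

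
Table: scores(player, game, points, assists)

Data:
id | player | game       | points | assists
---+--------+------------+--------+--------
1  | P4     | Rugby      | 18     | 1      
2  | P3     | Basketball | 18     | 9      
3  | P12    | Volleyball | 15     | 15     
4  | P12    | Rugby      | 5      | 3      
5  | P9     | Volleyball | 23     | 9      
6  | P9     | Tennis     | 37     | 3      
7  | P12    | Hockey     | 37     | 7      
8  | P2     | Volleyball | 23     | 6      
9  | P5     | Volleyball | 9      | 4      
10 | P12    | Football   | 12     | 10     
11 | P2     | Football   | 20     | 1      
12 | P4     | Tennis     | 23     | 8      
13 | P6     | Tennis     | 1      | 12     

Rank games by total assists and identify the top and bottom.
SELECT game, SUM(assists)
FROM scores
GROUP BY game
ORDER BY SUM(assists)

All groups:
  Rugby: 4
  Hockey: 7
  Basketball: 9
  Football: 11
  Tennis: 23
  Volleyball: 34

Highest: Volleyball (34)
Lowest: Rugby (4)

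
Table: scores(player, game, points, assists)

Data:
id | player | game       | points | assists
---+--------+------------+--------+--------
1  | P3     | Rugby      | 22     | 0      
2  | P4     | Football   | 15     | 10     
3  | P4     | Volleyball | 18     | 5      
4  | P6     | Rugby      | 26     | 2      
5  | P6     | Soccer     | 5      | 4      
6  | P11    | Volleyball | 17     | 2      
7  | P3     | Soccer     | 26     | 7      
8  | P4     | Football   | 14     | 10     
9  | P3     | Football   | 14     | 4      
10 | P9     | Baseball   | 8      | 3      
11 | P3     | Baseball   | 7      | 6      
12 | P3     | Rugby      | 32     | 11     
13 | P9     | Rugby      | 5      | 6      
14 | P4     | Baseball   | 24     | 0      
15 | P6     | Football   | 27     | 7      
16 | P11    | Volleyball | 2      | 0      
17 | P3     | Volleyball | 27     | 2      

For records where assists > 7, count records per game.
SELECT game, COUNT(*)
FROM scores
WHERE assists > 7
GROUP BY game

Note: WHERE filters rows before grouping.

Result:
  Football: 2
  Rugby: 1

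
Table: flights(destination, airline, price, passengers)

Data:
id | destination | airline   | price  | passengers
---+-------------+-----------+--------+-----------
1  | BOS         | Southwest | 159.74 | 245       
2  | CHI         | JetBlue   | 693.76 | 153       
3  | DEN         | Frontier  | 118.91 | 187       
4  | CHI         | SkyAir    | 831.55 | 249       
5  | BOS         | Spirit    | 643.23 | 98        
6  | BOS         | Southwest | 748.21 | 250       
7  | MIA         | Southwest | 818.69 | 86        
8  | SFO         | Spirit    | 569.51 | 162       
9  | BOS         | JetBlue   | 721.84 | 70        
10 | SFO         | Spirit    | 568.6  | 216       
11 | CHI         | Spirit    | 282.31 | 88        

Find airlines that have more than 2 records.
SELECT airline, COUNT(*) as cnt
FROM flights
GROUP BY airline
HAVING COUNT(*) > 2

Result:
  Southwest: 3
  Spirit: 4

Note: HAVING filters groups after aggregation, WHERE filters rows before.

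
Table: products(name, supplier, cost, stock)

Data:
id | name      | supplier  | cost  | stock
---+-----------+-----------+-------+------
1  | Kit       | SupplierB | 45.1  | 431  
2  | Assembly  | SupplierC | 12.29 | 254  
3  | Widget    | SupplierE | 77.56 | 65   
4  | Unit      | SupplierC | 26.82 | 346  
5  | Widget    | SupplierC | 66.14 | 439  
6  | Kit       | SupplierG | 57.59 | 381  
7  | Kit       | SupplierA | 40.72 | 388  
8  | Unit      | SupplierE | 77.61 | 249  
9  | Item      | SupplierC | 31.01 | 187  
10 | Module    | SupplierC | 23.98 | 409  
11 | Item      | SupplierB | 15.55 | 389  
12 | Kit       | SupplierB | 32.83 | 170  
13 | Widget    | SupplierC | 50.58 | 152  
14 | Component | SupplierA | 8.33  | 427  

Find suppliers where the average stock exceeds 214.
SELECT supplier, AVG(stock)
FROM products
GROUP BY supplier
HAVING AVG(stock) > 214

Result:
  SupplierA: avg=407.50
  SupplierB: avg=330.00
  SupplierC: avg=297.83
  SupplierG: avg=381.00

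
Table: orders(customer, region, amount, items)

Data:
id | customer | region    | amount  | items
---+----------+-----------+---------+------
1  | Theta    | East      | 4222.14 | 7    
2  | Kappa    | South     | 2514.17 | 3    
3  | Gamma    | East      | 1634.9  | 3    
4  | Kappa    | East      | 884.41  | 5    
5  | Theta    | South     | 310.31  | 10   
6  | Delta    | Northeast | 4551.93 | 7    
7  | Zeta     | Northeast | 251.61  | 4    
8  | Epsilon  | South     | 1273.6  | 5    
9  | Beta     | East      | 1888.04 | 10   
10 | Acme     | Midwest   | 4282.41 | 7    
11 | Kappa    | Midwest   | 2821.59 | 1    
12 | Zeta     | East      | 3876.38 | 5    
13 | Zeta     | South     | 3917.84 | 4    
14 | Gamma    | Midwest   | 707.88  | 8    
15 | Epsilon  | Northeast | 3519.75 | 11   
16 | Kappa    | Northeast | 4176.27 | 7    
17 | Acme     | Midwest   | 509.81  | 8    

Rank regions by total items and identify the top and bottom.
SELECT region, SUM(items)
FROM orders
GROUP BY region
ORDER BY SUM(items)

All groups:
  South: 22
  Midwest: 24
  Northeast: 29
  East: 30

Highest: East (30)
Lowest: South (22)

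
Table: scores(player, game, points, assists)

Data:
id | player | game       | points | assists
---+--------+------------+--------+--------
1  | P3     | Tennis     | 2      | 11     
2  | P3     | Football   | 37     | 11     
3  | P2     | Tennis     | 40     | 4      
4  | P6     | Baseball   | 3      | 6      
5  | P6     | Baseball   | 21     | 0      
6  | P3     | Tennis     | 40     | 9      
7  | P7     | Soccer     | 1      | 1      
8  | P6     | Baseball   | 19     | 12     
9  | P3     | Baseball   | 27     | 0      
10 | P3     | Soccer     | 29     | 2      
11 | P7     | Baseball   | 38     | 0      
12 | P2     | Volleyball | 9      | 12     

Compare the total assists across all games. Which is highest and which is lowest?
SELECT game, SUM(assists)
FROM scores
GROUP BY game
ORDER BY SUM(assists)

All groups:
  Soccer: 3
  Football: 11
  Volleyball: 12
  Baseball: 18
  Tennis: 24

Highest: Tennis (24)
Lowest: Soccer (3)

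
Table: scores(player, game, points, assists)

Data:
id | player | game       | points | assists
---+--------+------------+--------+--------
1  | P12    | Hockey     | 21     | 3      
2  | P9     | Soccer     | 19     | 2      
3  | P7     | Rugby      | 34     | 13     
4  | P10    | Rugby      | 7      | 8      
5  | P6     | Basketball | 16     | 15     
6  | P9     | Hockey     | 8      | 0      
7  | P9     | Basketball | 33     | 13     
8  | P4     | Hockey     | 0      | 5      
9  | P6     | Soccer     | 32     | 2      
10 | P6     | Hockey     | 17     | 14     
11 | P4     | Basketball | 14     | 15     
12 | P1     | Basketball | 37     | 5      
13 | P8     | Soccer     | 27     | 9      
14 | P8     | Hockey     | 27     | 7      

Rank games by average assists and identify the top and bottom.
SELECT game, AVG(assists)
FROM scores
GROUP BY game
ORDER BY AVG(assists)

All groups:
  Soccer: 4.33
  Hockey: 5.80
  Rugby: 10.50
  Basketball: 12.00

Highest: Basketball (12.00)
Lowest: Soccer (4.33)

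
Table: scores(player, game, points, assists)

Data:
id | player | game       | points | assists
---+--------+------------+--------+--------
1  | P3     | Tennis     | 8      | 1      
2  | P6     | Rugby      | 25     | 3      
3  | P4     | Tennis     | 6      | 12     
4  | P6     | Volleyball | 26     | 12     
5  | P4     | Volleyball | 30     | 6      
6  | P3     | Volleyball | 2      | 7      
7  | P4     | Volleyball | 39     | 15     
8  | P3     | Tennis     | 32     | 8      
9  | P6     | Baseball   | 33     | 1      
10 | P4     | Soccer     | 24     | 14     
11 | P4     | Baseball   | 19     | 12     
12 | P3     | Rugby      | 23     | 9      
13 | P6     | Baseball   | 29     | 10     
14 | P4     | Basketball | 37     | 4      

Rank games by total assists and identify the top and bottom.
SELECT game, SUM(assists)
FROM scores
GROUP BY game
ORDER BY SUM(assists)

All groups:
  Basketball: 4
  Rugby: 12
  Soccer: 14
  Tennis: 21
  Baseball: 23
  Volleyball: 40

Highest: Volleyball (40)
Lowest: Basketball (4)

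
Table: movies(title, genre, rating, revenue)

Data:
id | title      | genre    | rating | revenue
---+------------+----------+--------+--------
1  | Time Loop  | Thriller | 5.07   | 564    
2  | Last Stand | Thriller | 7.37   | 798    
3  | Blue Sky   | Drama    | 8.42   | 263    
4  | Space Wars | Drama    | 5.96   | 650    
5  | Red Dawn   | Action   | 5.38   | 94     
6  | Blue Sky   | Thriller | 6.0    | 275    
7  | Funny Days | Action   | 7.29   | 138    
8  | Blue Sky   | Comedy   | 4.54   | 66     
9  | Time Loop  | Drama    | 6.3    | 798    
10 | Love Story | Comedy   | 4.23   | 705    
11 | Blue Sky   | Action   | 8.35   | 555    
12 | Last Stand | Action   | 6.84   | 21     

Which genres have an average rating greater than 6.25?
SELECT genre, AVG(rating)
FROM movies
GROUP BY genre
HAVING AVG(rating) > 6.25

Result:
  Action: avg=6.97
  Drama: avg=6.89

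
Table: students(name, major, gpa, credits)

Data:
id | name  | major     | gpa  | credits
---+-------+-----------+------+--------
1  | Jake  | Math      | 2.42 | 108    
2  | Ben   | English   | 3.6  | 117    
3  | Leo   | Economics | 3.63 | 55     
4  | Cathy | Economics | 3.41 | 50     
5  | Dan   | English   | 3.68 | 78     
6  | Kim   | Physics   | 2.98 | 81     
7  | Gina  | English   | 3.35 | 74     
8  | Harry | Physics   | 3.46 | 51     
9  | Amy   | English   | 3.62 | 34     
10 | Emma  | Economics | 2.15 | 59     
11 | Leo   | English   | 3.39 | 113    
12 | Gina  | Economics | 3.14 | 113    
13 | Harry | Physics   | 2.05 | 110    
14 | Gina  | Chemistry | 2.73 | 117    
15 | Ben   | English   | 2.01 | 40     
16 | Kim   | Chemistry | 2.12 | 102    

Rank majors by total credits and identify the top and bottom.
SELECT major, SUM(credits)
FROM students
GROUP BY major
ORDER BY SUM(credits)

All groups:
  Math: 108
  Chemistry: 219
  Physics: 242
  Economics: 277
  English: 456

Highest: English (456)
Lowest: Math (108)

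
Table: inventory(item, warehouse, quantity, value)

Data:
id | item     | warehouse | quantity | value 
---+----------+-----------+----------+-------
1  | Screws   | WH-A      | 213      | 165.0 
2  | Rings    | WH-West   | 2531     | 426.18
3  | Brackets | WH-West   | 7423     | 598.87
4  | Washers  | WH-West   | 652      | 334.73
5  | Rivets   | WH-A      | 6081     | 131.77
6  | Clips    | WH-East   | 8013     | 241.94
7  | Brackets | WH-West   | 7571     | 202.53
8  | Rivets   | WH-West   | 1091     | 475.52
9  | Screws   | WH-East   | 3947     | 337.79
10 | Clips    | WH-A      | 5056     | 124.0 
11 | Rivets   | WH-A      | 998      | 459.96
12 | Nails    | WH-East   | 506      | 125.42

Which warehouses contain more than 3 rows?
SELECT warehouse, COUNT(*) as cnt
FROM inventory
GROUP BY warehouse
HAVING COUNT(*) > 3

Result:
  WH-A: 4
  WH-West: 5

Note: HAVING filters groups after aggregation, WHERE filters rows before.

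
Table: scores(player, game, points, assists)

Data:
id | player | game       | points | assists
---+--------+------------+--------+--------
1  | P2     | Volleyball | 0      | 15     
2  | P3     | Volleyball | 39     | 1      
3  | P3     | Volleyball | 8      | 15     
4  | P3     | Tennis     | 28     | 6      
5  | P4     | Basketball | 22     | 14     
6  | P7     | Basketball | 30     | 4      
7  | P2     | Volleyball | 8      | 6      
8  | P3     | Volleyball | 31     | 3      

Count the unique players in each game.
SELECT game, COUNT(DISTINCT player)
FROM scores
GROUP BY game

Result:
  Basketball: 2 distinct
  Tennis: 1 distinct
  Volleyball: 2 distinct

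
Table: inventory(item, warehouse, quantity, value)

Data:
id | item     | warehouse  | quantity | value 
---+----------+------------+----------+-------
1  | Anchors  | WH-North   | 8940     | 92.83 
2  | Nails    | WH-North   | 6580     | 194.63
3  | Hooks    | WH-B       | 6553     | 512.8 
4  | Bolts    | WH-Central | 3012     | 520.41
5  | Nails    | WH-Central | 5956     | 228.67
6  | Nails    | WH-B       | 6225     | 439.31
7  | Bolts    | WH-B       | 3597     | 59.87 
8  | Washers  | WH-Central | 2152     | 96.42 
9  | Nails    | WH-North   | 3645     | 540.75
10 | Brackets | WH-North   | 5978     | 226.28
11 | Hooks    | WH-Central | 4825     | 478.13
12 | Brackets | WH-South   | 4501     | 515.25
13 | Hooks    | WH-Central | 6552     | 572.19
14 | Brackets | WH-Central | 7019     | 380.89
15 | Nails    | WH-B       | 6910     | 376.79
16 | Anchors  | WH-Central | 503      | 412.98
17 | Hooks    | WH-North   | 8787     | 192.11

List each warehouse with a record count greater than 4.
SELECT warehouse, COUNT(*) as cnt
FROM inventory
GROUP BY warehouse
HAVING COUNT(*) > 4

Result:
  WH-Central: 7
  WH-North: 5

Note: HAVING filters groups after aggregation, WHERE filters rows before.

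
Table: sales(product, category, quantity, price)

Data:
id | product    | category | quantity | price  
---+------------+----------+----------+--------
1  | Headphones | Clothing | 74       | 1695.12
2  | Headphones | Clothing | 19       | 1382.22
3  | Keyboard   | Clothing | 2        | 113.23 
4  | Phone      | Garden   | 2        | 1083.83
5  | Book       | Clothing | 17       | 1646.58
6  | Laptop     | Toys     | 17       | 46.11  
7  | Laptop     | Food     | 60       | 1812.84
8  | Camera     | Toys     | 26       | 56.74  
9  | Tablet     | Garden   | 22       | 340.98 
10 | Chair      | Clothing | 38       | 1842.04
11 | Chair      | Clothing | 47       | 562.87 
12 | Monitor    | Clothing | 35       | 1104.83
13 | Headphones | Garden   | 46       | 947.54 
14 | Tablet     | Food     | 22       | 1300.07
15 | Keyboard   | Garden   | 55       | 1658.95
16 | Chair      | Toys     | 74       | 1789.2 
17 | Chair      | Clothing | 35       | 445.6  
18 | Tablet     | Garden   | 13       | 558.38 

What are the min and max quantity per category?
SELECT category, MIN(quantity), MAX(quantity)
FROM sales
GROUP BY category

Result:
  Clothing: min=2, max=74
  Food: min=22, max=60
  Garden: min=2, max=55
  Toys: min=17, max=74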